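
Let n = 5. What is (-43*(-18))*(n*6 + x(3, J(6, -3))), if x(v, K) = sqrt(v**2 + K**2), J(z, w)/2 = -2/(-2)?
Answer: 23220 + 774*sqrt(13) ≈ 26011.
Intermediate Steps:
J(z, w) = 2 (J(z, w) = 2*(-2/(-2)) = 2*(-2*(-1/2)) = 2*1 = 2)
x(v, K) = sqrt(K**2 + v**2)
(-43*(-18))*(n*6 + x(3, J(6, -3))) = (-43*(-18))*(5*6 + sqrt(2**2 + 3**2)) = 774*(30 + sqrt(4 + 9)) = 774*(30 + sqrt(13)) = 23220 + 774*sqrt(13)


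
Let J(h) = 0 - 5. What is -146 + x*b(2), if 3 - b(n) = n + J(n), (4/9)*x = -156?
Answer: -2252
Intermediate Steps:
J(h) = -5
x = -351 (x = (9/4)*(-156) = -351)
b(n) = 8 - n (b(n) = 3 - (n - 5) = 3 - (-5 + n) = 3 + (5 - n) = 8 - n)
-146 + x*b(2) = -146 - 351*(8 - 1*2) = -146 - 351*(8 - 2) = -146 - 351*6 = -146 - 2106 = -2252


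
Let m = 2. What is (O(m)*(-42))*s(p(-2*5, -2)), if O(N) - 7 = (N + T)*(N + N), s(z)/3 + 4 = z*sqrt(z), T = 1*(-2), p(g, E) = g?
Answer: 3528 + 8820*I*sqrt(10) ≈ 3528.0 + 27891.0*I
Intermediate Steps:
T = -2
s(z) = -12 + 3*z**(3/2) (s(z) = -12 + 3*(z*sqrt(z)) = -12 + 3*z**(3/2))
O(N) = 7 + 2*N*(-2 + N) (O(N) = 7 + (N - 2)*(N + N) = 7 + (-2 + N)*(2*N) = 7 + 2*N*(-2 + N))
(O(m)*(-42))*s(p(-2*5, -2)) = ((7 - 4*2 + 2*2**2)*(-42))*(-12 + 3*(-2*5)**(3/2)) = ((7 - 8 + 2*4)*(-42))*(-12 + 3*(-10)**(3/2)) = ((7 - 8 + 8)*(-42))*(-12 + 3*(-10*I*sqrt(10))) = (7*(-42))*(-12 - 30*I*sqrt(10)) = -294*(-12 - 30*I*sqrt(10)) = 3528 + 8820*I*sqrt(10)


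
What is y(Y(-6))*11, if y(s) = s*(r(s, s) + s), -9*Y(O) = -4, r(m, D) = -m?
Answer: 0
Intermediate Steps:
Y(O) = 4/9 (Y(O) = -⅑*(-4) = 4/9)
y(s) = 0 (y(s) = s*(-s + s) = s*0 = 0)
y(Y(-6))*11 = 0*11 = 0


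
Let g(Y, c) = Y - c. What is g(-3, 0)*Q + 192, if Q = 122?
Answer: -174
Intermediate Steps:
g(-3, 0)*Q + 192 = (-3 - 1*0)*122 + 192 = (-3 + 0)*122 + 192 = -3*122 + 192 = -366 + 192 = -174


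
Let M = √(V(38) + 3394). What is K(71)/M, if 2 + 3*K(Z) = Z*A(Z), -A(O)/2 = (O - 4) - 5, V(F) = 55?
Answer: -8806*√3449/10347 ≈ -49.982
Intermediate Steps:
A(O) = 18 - 2*O (A(O) = -2*((O - 4) - 5) = -2*((-4 + O) - 5) = -2*(-9 + O) = 18 - 2*O)
K(Z) = -⅔ + Z*(18 - 2*Z)/3 (K(Z) = -⅔ + (Z*(18 - 2*Z))/3 = -⅔ + Z*(18 - 2*Z)/3)
M = √3449 (M = √(55 + 3394) = √3449 ≈ 58.728)
K(71)/M = (-⅔ - ⅔*71*(-9 + 71))/(√3449) = (-⅔ - ⅔*71*62)*(√3449/3449) = (-⅔ - 8804/3)*(√3449/3449) = -8806*√3449/10347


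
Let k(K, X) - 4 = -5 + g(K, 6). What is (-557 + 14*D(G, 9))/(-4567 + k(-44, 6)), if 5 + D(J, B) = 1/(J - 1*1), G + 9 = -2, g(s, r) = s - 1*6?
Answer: 3769/27708 ≈ 0.13603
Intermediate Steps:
g(s, r) = -6 + s (g(s, r) = s - 6 = -6 + s)
G = -11 (G = -9 - 2 = -11)
D(J, B) = -5 + 1/(-1 + J) (D(J, B) = -5 + 1/(J - 1*1) = -5 + 1/(J - 1) = -5 + 1/(-1 + J))
k(K, X) = -7 + K (k(K, X) = 4 + (-5 + (-6 + K)) = 4 + (-11 + K) = -7 + K)
(-557 + 14*D(G, 9))/(-4567 + k(-44, 6)) = (-557 + 14*((6 - 5*(-11))/(-1 - 11)))/(-4567 + (-7 - 44)) = (-557 + 14*((6 + 55)/(-12)))/(-4567 - 51) = (-557 + 14*(-1/12*61))/(-4618) = (-557 + 14*(-61/12))*(-1/4618) = (-557 - 427/6)*(-1/4618) = -3769/6*(-1/4618) = 3769/27708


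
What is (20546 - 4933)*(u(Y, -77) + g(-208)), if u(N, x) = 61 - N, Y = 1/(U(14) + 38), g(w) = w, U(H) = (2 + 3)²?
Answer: -144607606/63 ≈ -2.2954e+6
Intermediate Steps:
U(H) = 25 (U(H) = 5² = 25)
Y = 1/63 (Y = 1/(25 + 38) = 1/63 ≈ 0.015873)
(20546 - 4933)*(u(Y, -77) + g(-208)) = (20546 - 4933)*((61 - 1*1/63) - 208) = 15613*((61 - 1/63) - 208) = 15613*(3842/63 - 208) = 15613*(-9262/63) = -144607606/63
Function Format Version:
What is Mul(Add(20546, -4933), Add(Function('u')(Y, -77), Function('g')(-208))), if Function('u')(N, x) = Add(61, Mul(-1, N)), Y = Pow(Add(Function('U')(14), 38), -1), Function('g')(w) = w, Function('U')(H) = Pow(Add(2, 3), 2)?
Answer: Rational(-144607606, 63) ≈ -2.2954e+6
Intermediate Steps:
Function('U')(H) = 25 (Function('U')(H) = Pow(5, 2) = 25)
Y = Rational(1, 63) (Y = Pow(Add(25, 38), -1) = Pow(63, -1) = Rational(1, 63) ≈ 0.015873)
Mul(Add(20546, -4933), Add(Function('u')(Y, -77), Function('g')(-208))) = Mul(Add(20546, -4933), Add(Add(61, Mul(-1, Rational(1, 63))), -208)) = Mul(15613, Add(Add(61, Rational(-1, 63)), -208)) = Mul(15613, Add(Rational(3842, 63), -208)) = Mul(15613, Rational(-9262, 63)) = Rational(-144607606, 63)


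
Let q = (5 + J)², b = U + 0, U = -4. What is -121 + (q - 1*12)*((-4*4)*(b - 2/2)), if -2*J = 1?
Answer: 539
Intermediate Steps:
J = -½ (J = -½*1 = -½ ≈ -0.50000)
b = -4 (b = -4 + 0 = -4)
q = 81/4 (q = (5 - ½)² = (9/2)² = 81/4 ≈ 20.250)
-121 + (q - 1*12)*((-4*4)*(b - 2/2)) = -121 + (81/4 - 1*12)*((-4*4)*(-4 - 2/2)) = -121 + (81/4 - 12)*(-16*(-4 - 2/2)) = -121 + 33*(-16*(-4 - 1*1))/4 = -121 + 33*(-16*(-4 - 1))/4 = -121 + 33*(-16*(-5))/4 = -121 + (33/4)*80 = -121 + 660 = 539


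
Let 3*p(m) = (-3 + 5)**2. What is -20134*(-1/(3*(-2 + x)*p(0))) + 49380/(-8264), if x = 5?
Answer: 5181088/3099 ≈ 1671.9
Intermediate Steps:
p(m) = 4/3 (p(m) = (-3 + 5)**2/3 = (1/3)*2**2 = (1/3)*4 = 4/3)
-20134*(-1/(3*(-2 + x)*p(0))) + 49380/(-8264) = -20134*(-1/(4*(-2 + 5))) + 49380/(-8264) = -20134/(4*(-3*3)/3) + 49380*(-1/8264) = -20134/((4/3)*(-9)) - 12345/2066 = -20134/(-12) - 12345/2066 = -20134*(-1/12) - 12345/2066 = 10067/6 - 12345/2066 = 5181088/3099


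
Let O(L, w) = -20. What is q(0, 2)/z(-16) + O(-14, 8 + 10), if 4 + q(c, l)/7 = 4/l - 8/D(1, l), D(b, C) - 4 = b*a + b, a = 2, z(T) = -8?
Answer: -69/4 ≈ -17.250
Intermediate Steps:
D(b, C) = 4 + 3*b (D(b, C) = 4 + (b*2 + b) = 4 + (2*b + b) = 4 + 3*b)
q(c, l) = -36 + 28/l (q(c, l) = -28 + 7*(4/l - 8/(4 + 3*1)) = -28 + 7*(4/l - 8/(4 + 3)) = -28 + 7*(4/l - 8/7) = -28 + 7*(-8/7 + 4/l) = -28 + (-8 + 28/l) = -36 + 28/l)
q(0, 2)/z(-16) + O(-14, 8 + 10) = (-36 + 28/2)/(-8) - 20 = -(-36 + 28*(1/2))/8 - 20 = -(-36 + 14)/8 - 20 = -1/8*(-22) - 20 = 11/4 - 20 = -69/4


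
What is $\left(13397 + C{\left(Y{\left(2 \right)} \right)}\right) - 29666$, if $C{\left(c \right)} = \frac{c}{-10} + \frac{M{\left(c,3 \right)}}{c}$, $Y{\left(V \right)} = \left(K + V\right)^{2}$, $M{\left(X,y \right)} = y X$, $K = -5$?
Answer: $- \frac{162669}{10} \approx -16267.0$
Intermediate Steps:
$M{\left(X,y \right)} = X y$
$Y{\left(V \right)} = \left(-5 + V\right)^{2}$
$C{\left(c \right)} = 3 - \frac{c}{10}$ ($C{\left(c \right)} = \frac{c}{-10} + \frac{c 3}{c} = c \left(- \frac{1}{10}\right) + \frac{3 c}{c} = - \frac{c}{10} + 3 = 3 - \frac{c}{10}$)
$\left(13397 + C{\left(Y{\left(2 \right)} \right)}\right) - 29666 = \left(13397 + \left(3 - \frac{\left(-5 + 2\right)^{2}}{10}\right)\right) - 29666 = \left(13397 + \left(3 - \frac{\left(-3\right)^{2}}{10}\right)\right) - 29666 = \left(13397 + \left(3 - \frac{9}{10}\right)\right) - 29666 = \left(13397 + \frac{21}{10}\right) - 29666 = \frac{133991}{10} - 29666 = - \frac{162669}{10}$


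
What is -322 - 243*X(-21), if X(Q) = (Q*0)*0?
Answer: -322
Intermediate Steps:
X(Q) = 0 (X(Q) = 0*0 = 0)
-322 - 243*X(-21) = -322 - 243*0 = -322 + 0 = -322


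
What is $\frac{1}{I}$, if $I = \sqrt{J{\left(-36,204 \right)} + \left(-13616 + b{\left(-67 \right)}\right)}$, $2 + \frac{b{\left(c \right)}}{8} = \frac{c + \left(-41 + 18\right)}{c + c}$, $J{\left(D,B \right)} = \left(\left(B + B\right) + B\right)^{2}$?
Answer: $\frac{\sqrt{405039522}}{12090732} \approx 0.0016645$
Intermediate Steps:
$J{\left(D,B \right)} = 9 B^{2}$ ($J{\left(D,B \right)} = \left(2 B + B\right)^{2} = \left(3 B\right)^{2} = 9 B^{2}$)
$b{\left(c \right)} = -16 + \frac{4 \left(-23 + c\right)}{c}$ ($b{\left(c \right)} = -16 + 8 \frac{c + \left(-41 + 18\right)}{c + c} = -16 + 8 \frac{c - 23}{2 c} = -16 + 8 \left(-23 + c\right) \frac{1}{2 c} = -16 + 8 \frac{-23 + c}{2 c} = -16 + \frac{4 \left(-23 + c\right)}{c}$)
$I = \frac{2 \sqrt{405039522}}{67}$ ($I = \sqrt{9 \cdot 204^{2} - \left(13628 - \frac{92}{67}\right)} = \sqrt{9 \cdot 41616 - \frac{912984}{67}} = \sqrt{374544 + \left(-13616 + \left(-12 + \frac{92}{67}\right)\right)} = \sqrt{374544 - \frac{912984}{67}} = \sqrt{\frac{24181464}{67}} = \frac{2 \sqrt{405039522}}{67} \approx 600.76$)
$\frac{1}{I} = \frac{1}{\frac{2}{67} \sqrt{405039522}} = \frac{\sqrt{405039522}}{12090732}$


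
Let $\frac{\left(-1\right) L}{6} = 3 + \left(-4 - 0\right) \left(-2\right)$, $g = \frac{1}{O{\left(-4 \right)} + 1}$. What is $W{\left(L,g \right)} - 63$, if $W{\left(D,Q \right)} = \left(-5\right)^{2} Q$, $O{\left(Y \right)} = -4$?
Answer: $- \frac{214}{3} \approx -71.333$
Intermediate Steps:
$g = - \frac{1}{3}$ ($g = \frac{1}{-4 + 1} = \frac{1}{-3} = - \frac{1}{3} \approx -0.33333$)
$L = -66$ ($L = - 6 \left(3 + \left(-4 - 0\right) \left(-2\right)\right) = - 6 \left(3 + \left(-4 + 0\right) \left(-2\right)\right) = - 6 \left(3 - -8\right) = - 6 \left(3 + 8\right) = \left(-6\right) 11 = -66$)
$W{\left(D,Q \right)} = 25 Q$
$W{\left(L,g \right)} - 63 = 25 \left(- \frac{1}{3}\right) - 63 = - \frac{25}{3} - 63 = - \frac{214}{3}$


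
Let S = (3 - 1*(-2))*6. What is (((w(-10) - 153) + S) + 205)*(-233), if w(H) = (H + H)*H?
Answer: -65706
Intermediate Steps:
S = 30 (S = (3 + 2)*6 = 5*6 = 30)
w(H) = 2*H**2 (w(H) = (2*H)*H = 2*H**2)
(((w(-10) - 153) + S) + 205)*(-233) = (((2*(-10)**2 - 153) + 30) + 205)*(-233) = (((2*100 - 153) + 30) + 205)*(-233) = (((200 - 153) + 30) + 205)*(-233) = ((47 + 30) + 205)*(-233) = (77 + 205)*(-233) = 282*(-233) = -65706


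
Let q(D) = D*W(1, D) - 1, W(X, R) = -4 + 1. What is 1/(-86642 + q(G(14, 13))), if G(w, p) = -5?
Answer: -1/86628 ≈ -1.1544e-5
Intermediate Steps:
W(X, R) = -3
q(D) = -1 - 3*D (q(D) = D*(-3) - 1 = -3*D - 1 = -1 - 3*D)
1/(-86642 + q(G(14, 13))) = 1/(-86642 + (-1 - 3*(-5))) = 1/(-86642 + (-1 + 15)) = 1/(-86642 + 14) = 1/(-86628) = -1/86628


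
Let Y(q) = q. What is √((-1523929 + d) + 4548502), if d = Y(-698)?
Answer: 5*√120955 ≈ 1738.9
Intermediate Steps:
d = -698
√((-1523929 + d) + 4548502) = √((-1523929 - 698) + 4548502) = √(-1524627 + 4548502) = √3023875 = 5*√120955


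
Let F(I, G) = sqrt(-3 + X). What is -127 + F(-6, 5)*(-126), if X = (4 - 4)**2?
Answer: -127 - 126*I*sqrt(3) ≈ -127.0 - 218.24*I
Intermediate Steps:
X = 0 (X = 0**2 = 0)
F(I, G) = I*sqrt(3) (F(I, G) = sqrt(-3 + 0) = sqrt(-3) = I*sqrt(3))
-127 + F(-6, 5)*(-126) = -127 + (I*sqrt(3))*(-126) = -127 - 126*I*sqrt(3)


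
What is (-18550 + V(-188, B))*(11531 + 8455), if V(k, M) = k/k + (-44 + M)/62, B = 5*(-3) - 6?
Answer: -11492979279/31 ≈ -3.7074e+8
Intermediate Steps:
B = -21 (B = -15 - 6 = -21)
V(k, M) = 9/31 + M/62 (V(k, M) = 1 + (-44 + M)*(1/62) = 1 + (-22/31 + M/62) = 9/31 + M/62)
(-18550 + V(-188, B))*(11531 + 8455) = (-18550 + (9/31 + (1/62)*(-21)))*(11531 + 8455) = (-18550 + (9/31 - 21/62))*19986 = (-18550 - 3/62)*19986 = -1150103/62*19986 = -11492979279/31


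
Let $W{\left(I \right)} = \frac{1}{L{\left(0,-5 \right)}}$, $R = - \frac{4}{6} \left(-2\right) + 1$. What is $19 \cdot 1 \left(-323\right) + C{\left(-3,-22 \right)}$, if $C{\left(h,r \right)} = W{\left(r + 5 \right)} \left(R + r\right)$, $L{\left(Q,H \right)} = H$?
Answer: $- \frac{91996}{15} \approx -6133.1$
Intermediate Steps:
$R = \frac{7}{3}$ ($R = \left(-4\right) \frac{1}{6} \left(-2\right) + 1 = \left(- \frac{2}{3}\right) \left(-2\right) + 1 = \frac{4}{3} + 1 = \frac{7}{3} \approx 2.3333$)
$W{\left(I \right)} = - \frac{1}{5}$ ($W{\left(I \right)} = \frac{1}{-5} = - \frac{1}{5}$)
$C{\left(h,r \right)} = - \frac{7}{15} - \frac{r}{5}$ ($C{\left(h,r \right)} = - \frac{\frac{7}{3} + r}{5} = - \frac{7}{15} - \frac{r}{5}$)
$19 \cdot 1 \left(-323\right) + C{\left(-3,-22 \right)} = 19 \cdot 1 \left(-323\right) - - \frac{59}{15} = 19 \left(-323\right) + \left(- \frac{7}{15} + \frac{22}{5}\right) = -6137 + \frac{59}{15} = - \frac{91996}{15}$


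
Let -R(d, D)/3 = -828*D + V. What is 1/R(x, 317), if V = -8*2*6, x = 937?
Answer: 1/787716 ≈ 1.2695e-6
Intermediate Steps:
V = -96 (V = -16*6 = -96)
R(d, D) = 288 + 2484*D (R(d, D) = -3*(-828*D - 96) = -3*(-96 - 828*D) = 288 + 2484*D)
1/R(x, 317) = 1/(288 + 2484*317) = 1/(288 + 787428) = 1/787716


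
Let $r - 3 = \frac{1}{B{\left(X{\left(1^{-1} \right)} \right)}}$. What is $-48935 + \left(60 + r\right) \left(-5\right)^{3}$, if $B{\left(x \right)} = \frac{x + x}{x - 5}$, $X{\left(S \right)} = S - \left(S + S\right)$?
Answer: $-57185$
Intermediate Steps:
$X{\left(S \right)} = - S$ ($X{\left(S \right)} = S - 2 S = - S$)
$B{\left(x \right)} = \frac{2 x}{-5 + x}$
$r = 6$ ($r = 3 + \frac{1}{2 \left(- 1^{-1}\right) \frac{1}{-5 - 1^{-1}}} = 3 + \frac{1}{2 \left(\left(-1\right) 1\right) \frac{1}{-5 - 1}} = 3 + \frac{1}{2 \left(-1\right) \frac{1}{-5 - 1}} = 3 + \frac{1}{2 \left(-1\right) \frac{1}{-6}} = 3 + \frac{1}{2 \left(-1\right) \left(- \frac{1}{6}\right)} = 3 + \frac{1}{\frac{1}{3}} = 3 + 3 = 6$)
$-48935 + \left(60 + r\right) \left(-5\right)^{3} = -48935 + \left(60 + 6\right) \left(-5\right)^{3} = -48935 + 66 \left(-125\right) = -48935 - 8250 = -57185$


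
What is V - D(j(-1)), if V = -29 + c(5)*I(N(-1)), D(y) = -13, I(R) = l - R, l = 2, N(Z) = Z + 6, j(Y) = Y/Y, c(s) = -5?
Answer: -1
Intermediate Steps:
j(Y) = 1
N(Z) = 6 + Z
I(R) = 2 - R
V = -14 (V = -29 - 5*(2 - (6 - 1)) = -29 - 5*(2 - 1*5) = -29 - 5*(2 - 5) = -29 - 5*(-3) = -29 + 15 = -14)
V - D(j(-1)) = -14 - 1*(-13) = -14 + 13 = -1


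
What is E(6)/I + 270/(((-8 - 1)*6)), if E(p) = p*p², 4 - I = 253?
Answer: -487/83 ≈ -5.8675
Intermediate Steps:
I = -249 (I = 4 - 1*253 = 4 - 253 = -249)
E(p) = p³
E(6)/I + 270/(((-8 - 1)*6)) = 6³/(-249) + 270/(((-8 - 1)*6)) = 216*(-1/249) + 270/((-9*6)) = -72/83 + 270/(-54) = -72/83 + 270*(-1/54) = -72/83 - 5 = -487/83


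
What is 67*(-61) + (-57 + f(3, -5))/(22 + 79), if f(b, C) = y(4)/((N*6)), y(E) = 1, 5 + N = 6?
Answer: -2477063/606 ≈ -4087.6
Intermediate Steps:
N = 1 (N = -5 + 6 = 1)
f(b, C) = ⅙ (f(b, C) = 1/(1*6) = 1/6 = 1*(⅙) = ⅙)
67*(-61) + (-57 + f(3, -5))/(22 + 79) = 67*(-61) + (-57 + ⅙)/(22 + 79) = -4087 - 341/6/101 = -4087 - 341/6*1/101 = -4087 - 341/606 = -2477063/606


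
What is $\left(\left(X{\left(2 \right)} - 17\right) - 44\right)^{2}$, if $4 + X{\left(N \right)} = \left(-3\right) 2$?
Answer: $5041$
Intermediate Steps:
$X{\left(N \right)} = -10$ ($X{\left(N \right)} = -4 - 6 = -10$)
$\left(\left(X{\left(2 \right)} - 17\right) - 44\right)^{2} = \left(\left(-10 - 17\right) - 44\right)^{2} = \left(-27 - 44\right)^{2} = \left(-71\right)^{2} = 5041$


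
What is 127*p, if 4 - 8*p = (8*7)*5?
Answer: -8763/2 ≈ -4381.5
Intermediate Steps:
p = -69/2 (p = ½ - 8*7*5/8 = ½ - 7*5 = ½ - ⅛*280 = ½ - 35 = -69/2 ≈ -34.500)
127*p = 127*(-69/2) = -8763/2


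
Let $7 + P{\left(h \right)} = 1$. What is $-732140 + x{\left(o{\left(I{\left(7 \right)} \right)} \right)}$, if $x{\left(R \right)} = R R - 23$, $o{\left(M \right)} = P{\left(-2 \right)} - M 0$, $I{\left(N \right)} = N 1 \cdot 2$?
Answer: $-732127$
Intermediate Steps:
$P{\left(h \right)} = -6$ ($P{\left(h \right)} = -7 + 1 = -6$)
$I{\left(N \right)} = 2 N$ ($I{\left(N \right)} = N 2 = 2 N$)
$o{\left(M \right)} = -6$ ($o{\left(M \right)} = -6 - M 0 = -6 - 0 = -6 + 0 = -6$)
$x{\left(R \right)} = -23 + R^{2}$ ($x{\left(R \right)} = R^{2} - 23 = -23 + R^{2}$)
$-732140 + x{\left(o{\left(I{\left(7 \right)} \right)} \right)} = -732140 - \left(23 - \left(-6\right)^{2}\right) = -732140 + \left(-23 + 36\right) = -732140 + 13 = -732127$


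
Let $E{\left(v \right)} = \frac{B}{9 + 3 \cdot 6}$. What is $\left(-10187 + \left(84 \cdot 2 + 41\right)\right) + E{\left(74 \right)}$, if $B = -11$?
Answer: $- \frac{269417}{27} \approx -9978.4$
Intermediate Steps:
$E{\left(v \right)} = - \frac{11}{27}$ ($E{\left(v \right)} = \frac{1}{9 + 3 \cdot 6} \left(-11\right) = \frac{1}{9 + 18} \left(-11\right) = \frac{1}{27} \left(-11\right) = - \frac{11}{27}$)
$\left(-10187 + \left(84 \cdot 2 + 41\right)\right) + E{\left(74 \right)} = \left(-10187 + \left(84 \cdot 2 + 41\right)\right) - \frac{11}{27} = \left(-10187 + \left(168 + 41\right)\right) - \frac{11}{27} = \left(-10187 + 209\right) - \frac{11}{27} = -9978 - \frac{11}{27} = - \frac{269417}{27}$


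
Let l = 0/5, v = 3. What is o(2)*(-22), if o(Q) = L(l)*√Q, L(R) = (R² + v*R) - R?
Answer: 0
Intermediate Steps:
l = 0 (l = 0*(⅕) = 0)
L(R) = R² + 2*R (L(R) = (R² + 3*R) - R = R² + 2*R)
o(Q) = 0 (o(Q) = (0*(2 + 0))*√Q = (0*2)*√Q = 0*√Q = 0)
o(2)*(-22) = 0*(-22) = 0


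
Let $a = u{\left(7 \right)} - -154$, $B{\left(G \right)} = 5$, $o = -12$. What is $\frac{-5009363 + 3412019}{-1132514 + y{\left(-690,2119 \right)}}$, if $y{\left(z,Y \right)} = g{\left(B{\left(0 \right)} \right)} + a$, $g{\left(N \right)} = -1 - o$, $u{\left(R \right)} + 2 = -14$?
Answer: $\frac{532448}{377455} \approx 1.4106$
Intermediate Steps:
$u{\left(R \right)} = -16$ ($u{\left(R \right)} = -2 - 14 = -16$)
$g{\left(N \right)} = 11$ ($g{\left(N \right)} = -1 - -12 = -1 + 12 = 11$)
$a = 138$ ($a = -16 - -154 = -16 + 154 = 138$)
$y{\left(z,Y \right)} = 149$ ($y{\left(z,Y \right)} = 11 + 138 = 149$)
$\frac{-5009363 + 3412019}{-1132514 + y{\left(-690,2119 \right)}} = \frac{-5009363 + 3412019}{-1132514 + 149} = - \frac{1597344}{-1132365} = \left(-1597344\right) \left(- \frac{1}{1132365}\right) = \frac{532448}{377455}$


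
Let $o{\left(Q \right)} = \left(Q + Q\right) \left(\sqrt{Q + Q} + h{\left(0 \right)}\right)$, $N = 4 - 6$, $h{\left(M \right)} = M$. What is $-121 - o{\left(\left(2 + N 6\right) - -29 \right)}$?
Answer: $-121 - 38 \sqrt{38} \approx -355.25$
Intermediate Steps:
$N = -2$ ($N = 4 - 6 = -2$)
$o{\left(Q \right)} = 2 \sqrt{2} Q^{\frac{3}{2}}$ ($o{\left(Q \right)} = \left(Q + Q\right) \left(\sqrt{Q + Q} + 0\right) = 2 Q \left(\sqrt{2 Q} + 0\right) = 2 Q \left(\sqrt{2} \sqrt{Q} + 0\right) = 2 Q \sqrt{2} \sqrt{Q} = 2 \sqrt{2} Q^{\frac{3}{2}}$)
$-121 - o{\left(\left(2 + N 6\right) - -29 \right)} = -121 - 2 \sqrt{2} \left(\left(2 - 12\right) - -29\right)^{\frac{3}{2}} = -121 - 2 \sqrt{2} \left(\left(2 - 12\right) + 29\right)^{\frac{3}{2}} = -121 - 2 \sqrt{2} \left(-10 + 29\right)^{\frac{3}{2}} = -121 - 2 \sqrt{2} \cdot 19^{\frac{3}{2}} = -121 - 2 \sqrt{2} \cdot 19 \sqrt{19} = -121 - 38 \sqrt{38}$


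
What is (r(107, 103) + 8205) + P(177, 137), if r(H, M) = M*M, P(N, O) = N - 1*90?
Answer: 18901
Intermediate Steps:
P(N, O) = -90 + N (P(N, O) = N - 90 = -90 + N)
r(H, M) = M²
(r(107, 103) + 8205) + P(177, 137) = (103² + 8205) + (-90 + 177) = (10609 + 8205) + 87 = 18814 + 87 = 18901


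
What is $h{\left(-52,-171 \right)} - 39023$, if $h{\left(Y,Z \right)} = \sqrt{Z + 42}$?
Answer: $-39023 + i \sqrt{129} \approx -39023.0 + 11.358 i$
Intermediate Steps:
$h{\left(Y,Z \right)} = \sqrt{42 + Z}$
$h{\left(-52,-171 \right)} - 39023 = \sqrt{42 - 171} - 39023 = \sqrt{-129} - 39023 = i \sqrt{129} - 39023 = -39023 + i \sqrt{129}$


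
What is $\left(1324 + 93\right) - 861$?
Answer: $556$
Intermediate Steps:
$\left(1324 + 93\right) - 861 = 1417 - 861 = 556$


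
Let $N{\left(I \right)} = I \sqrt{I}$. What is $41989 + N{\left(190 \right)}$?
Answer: $41989 + 190 \sqrt{190} \approx 44608.0$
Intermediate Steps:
$N{\left(I \right)} = I^{\frac{3}{2}}$
$41989 + N{\left(190 \right)} = 41989 + 190^{\frac{3}{2}} = 41989 + 190 \sqrt{190}$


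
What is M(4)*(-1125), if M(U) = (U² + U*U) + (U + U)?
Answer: -45000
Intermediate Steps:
M(U) = 2*U + 2*U² (M(U) = (U² + U²) + 2*U = 2*U² + 2*U = 2*U + 2*U²)
M(4)*(-1125) = (2*4*(1 + 4))*(-1125) = (2*4*5)*(-1125) = 40*(-1125) = -45000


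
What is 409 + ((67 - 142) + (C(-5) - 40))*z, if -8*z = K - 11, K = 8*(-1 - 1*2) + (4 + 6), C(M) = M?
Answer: 34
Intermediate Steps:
K = -14 (K = 8*(-1 - 2) + 10 = 8*(-3) + 10 = -24 + 10 = -14)
z = 25/8 (z = -(-14 - 11)/8 = -⅛*(-25) = 25/8 ≈ 3.1250)
409 + ((67 - 142) + (C(-5) - 40))*z = 409 + ((67 - 142) + (-5 - 40))*(25/8) = 409 + (-75 - 45)*(25/8) = 409 - 120*25/8 = 409 - 375 = 34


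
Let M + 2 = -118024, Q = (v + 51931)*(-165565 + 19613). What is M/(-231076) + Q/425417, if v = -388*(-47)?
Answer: -1183201168549971/49151829346 ≈ -24072.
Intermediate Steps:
v = 18236
Q = -10241013984 (Q = (18236 + 51931)*(-165565 + 19613) = 70167*(-145952) = -10241013984)
M = -118026 (M = -2 - 118024 = -118026)
M/(-231076) + Q/425417 = -118026/(-231076) - 10241013984/425417 = -118026*(-1/231076) - 10241013984*1/425417 = 59013/115538 - 10241013984/425417 = -1183201168549971/49151829346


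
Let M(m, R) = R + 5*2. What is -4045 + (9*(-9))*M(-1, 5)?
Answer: -5260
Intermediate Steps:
M(m, R) = 10 + R (M(m, R) = R + 10 = 10 + R)
-4045 + (9*(-9))*M(-1, 5) = -4045 + (9*(-9))*(10 + 5) = -4045 - 81*15 = -4045 - 1215 = -5260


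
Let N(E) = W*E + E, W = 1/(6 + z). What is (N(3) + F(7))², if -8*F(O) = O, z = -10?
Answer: 121/64 ≈ 1.8906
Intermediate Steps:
W = -¼ (W = 1/(6 - 10) = 1/(-4) = -¼ ≈ -0.25000)
F(O) = -O/8
N(E) = 3*E/4 (N(E) = -E/4 + E = 3*E/4)
(N(3) + F(7))² = ((¾)*3 - ⅛*7)² = (9/4 - 7/8)² = (11/8)² = 121/64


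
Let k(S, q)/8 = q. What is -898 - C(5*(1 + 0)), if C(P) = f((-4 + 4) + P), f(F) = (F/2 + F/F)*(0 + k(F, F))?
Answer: -1038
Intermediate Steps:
k(S, q) = 8*q
f(F) = 8*F*(1 + F/2) (f(F) = (F/2 + F/F)*(0 + 8*F) = (F*(1/2) + 1)*(8*F) = (F/2 + 1)*(8*F) = (1 + F/2)*(8*F) = 8*F*(1 + F/2))
C(P) = 4*P*(2 + P) (C(P) = 4*((-4 + 4) + P)*(2 + ((-4 + 4) + P)) = 4*(0 + P)*(2 + (0 + P)) = 4*P*(2 + P))
-898 - C(5*(1 + 0)) = -898 - 4*5*(1 + 0)*(2 + 5*(1 + 0)) = -898 - 4*5*1*(2 + 5*1) = -898 - 4*5*(2 + 5) = -898 - 4*5*7 = -898 - 1*140 = -898 - 140 = -1038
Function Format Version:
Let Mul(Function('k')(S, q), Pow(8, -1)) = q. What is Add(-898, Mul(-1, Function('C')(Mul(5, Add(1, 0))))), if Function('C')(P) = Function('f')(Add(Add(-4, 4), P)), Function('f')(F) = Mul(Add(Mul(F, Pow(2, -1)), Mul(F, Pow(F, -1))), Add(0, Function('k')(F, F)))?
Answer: -1038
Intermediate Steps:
Function('k')(S, q) = Mul(8, q)
Function('f')(F) = Mul(8, F, Add(1, Mul(Rational(1, 2), F))) (Function('f')(F) = Mul(Add(Mul(F, Pow(2, -1)), Mul(F, Pow(F, -1))), Add(0, Mul(8, F))) = Mul(Add(Mul(F, Rational(1, 2)), 1), Mul(8, F)) = Mul(Add(Mul(Rational(1, 2), F), 1), Mul(8, F)) = Mul(Add(1, Mul(Rational(1, 2), F)), Mul(8, F)) = Mul(8, F, Add(1, Mul(Rational(1, 2), F))))
Function('C')(P) = Mul(4, P, Add(2, P)) (Function('C')(P) = Mul(4, Add(Add(-4, 4), P), Add(2, Add(Add(-4, 4), P))) = Mul(4, Add(0, P), Add(2, Add(0, P))) = Mul(4, P, Add(2, P)))
Add(-898, Mul(-1, Function('C')(Mul(5, Add(1, 0))))) = Add(-898, Mul(-1, Mul(4, Mul(5, Add(1, 0)), Add(2, Mul(5, Add(1, 0)))))) = Add(-898, Mul(-1, Mul(4, Mul(5, 1), Add(2, Mul(5, 1))))) = Add(-898, Mul(-1, Mul(4, 5, Add(2, 5)))) = Add(-898, Mul(-1, Mul(4, 5, 7))) = Add(-898, Mul(-1, 140)) = Add(-898, -140) = -1038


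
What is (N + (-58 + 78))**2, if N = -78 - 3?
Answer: 3721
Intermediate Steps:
N = -81
(N + (-58 + 78))**2 = (-81 + (-58 + 78))**2 = (-81 + 20)**2 = (-61)**2 = 3721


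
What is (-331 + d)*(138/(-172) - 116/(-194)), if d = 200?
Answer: 223355/8342 ≈ 26.775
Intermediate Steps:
(-331 + d)*(138/(-172) - 116/(-194)) = (-331 + 200)*(138/(-172) - 116/(-194)) = -131*(138*(-1/172) - 116*(-1/194)) = -131*(-69/86 + 58/97) = -131*(-1705/8342) = 223355/8342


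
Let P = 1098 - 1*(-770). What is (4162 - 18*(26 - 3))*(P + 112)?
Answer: 7421040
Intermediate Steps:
P = 1868 (P = 1098 + 770 = 1868)
(4162 - 18*(26 - 3))*(P + 112) = (4162 - 18*(26 - 3))*(1868 + 112) = (4162 - 18*23)*1980 = (4162 - 414)*1980 = 3748*1980 = 7421040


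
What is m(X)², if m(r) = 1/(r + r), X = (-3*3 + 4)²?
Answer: 1/2500 ≈ 0.00040000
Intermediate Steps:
X = 25 (X = (-9 + 4)² = (-5)² = 25)
m(r) = 1/(2*r)
m(X)² = ((½)/25)² = ((½)*(1/25))² = (1/50)² = 1/2500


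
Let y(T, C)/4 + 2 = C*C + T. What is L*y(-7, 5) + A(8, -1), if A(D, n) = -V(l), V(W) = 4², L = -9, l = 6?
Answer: -592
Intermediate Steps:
y(T, C) = -8 + 4*T + 4*C² (y(T, C) = -8 + 4*(C*C + T) = -8 + 4*(C² + T) = -8 + 4*(T + C²) = -8 + (4*T + 4*C²) = -8 + 4*T + 4*C²)
V(W) = 16
A(D, n) = -16 (A(D, n) = -1*16 = -16)
L*y(-7, 5) + A(8, -1) = -9*(-8 + 4*(-7) + 4*5²) - 16 = -9*(-8 - 28 + 4*25) - 16 = -9*(-8 - 28 + 100) - 16 = -9*64 - 16 = -576 - 16 = -592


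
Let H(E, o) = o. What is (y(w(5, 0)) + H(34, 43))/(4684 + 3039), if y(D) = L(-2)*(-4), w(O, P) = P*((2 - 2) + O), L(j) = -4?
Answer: 59/7723 ≈ 0.0076395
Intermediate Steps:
w(O, P) = O*P (w(O, P) = P*(0 + O) = P*O = O*P)
y(D) = 16 (y(D) = -4*(-4) = 16)
(y(w(5, 0)) + H(34, 43))/(4684 + 3039) = (16 + 43)/(4684 + 3039) = 59/7723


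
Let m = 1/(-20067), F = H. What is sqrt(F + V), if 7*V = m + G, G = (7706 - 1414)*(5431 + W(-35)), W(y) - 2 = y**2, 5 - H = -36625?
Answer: sqrt(118807959956580489)/140469 ≈ 2453.8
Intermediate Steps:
H = 36630 (H = 5 - 1*(-36625) = 5 + 36625 = 36630)
W(y) = 2 + y**2
G = 41892136 (G = (7706 - 1414)*(5431 + (2 + (-35)**2)) = 6292*(5431 + (2 + 1225)) = 6292*(5431 + 1227) = 6292*6658 = 41892136)
F = 36630
m = -1/20067 ≈ -4.9833e-5
V = 840649493111/140469 (V = (-1/20067 + 41892136)/7 = (1/7)*(840649493111/20067) = 840649493111/140469 ≈ 5.9846e+6)
sqrt(F + V) = sqrt(36630 + 840649493111/140469) = sqrt(845794872581/140469) = sqrt(118807959956580489)/140469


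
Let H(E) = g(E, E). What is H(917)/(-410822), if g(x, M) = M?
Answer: -917/410822 ≈ -0.0022321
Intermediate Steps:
H(E) = E
H(917)/(-410822) = 917/(-410822) = 917*(-1/410822) = -917/410822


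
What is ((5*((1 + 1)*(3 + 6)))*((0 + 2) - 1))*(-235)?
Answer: -21150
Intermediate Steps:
((5*((1 + 1)*(3 + 6)))*((0 + 2) - 1))*(-235) = ((5*(2*9))*(2 - 1))*(-235) = ((5*18)*1)*(-235) = (90*1)*(-235) = 90*(-235) = -21150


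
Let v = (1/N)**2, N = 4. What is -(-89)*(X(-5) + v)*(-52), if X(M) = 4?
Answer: -75205/4 ≈ -18801.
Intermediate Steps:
v = 1/16 (v = (1/4)**2 = 1/16 ≈ 0.062500)
-(-89)*(X(-5) + v)*(-52) = -(-89)*(4 + 1/16)*(-52) = -(-89)*65/16*(-52) = -89*(-65/16)*(-52) = (5785/16)*(-52) = -75205/4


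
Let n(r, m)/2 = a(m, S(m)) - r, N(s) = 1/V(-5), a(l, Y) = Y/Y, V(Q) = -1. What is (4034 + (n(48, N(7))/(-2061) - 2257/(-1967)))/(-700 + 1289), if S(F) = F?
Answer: 860980007/125673597 ≈ 6.8509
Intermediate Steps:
a(l, Y) = 1
N(s) = -1 (N(s) = 1/(-1) = -1)
n(r, m) = 2 - 2*r (n(r, m) = 2*(1 - r) = 2 - 2*r)
(4034 + (n(48, N(7))/(-2061) - 2257/(-1967)))/(-700 + 1289) = (4034 + ((2 - 2*48)/(-2061) - 2257/(-1967)))/(-700 + 1289) = (4034 + ((2 - 96)*(-1/2061) - 2257*(-1/1967)))/589 = (4034 + (-94*(-1/2061) + 2257/1967))*(1/589) = (4034 + (94/2061 + 2257/1967))*(1/589) = (4034 + 4836575/4053987)*(1/589) = (16358620133/4053987)*(1/589) = 860980007/125673597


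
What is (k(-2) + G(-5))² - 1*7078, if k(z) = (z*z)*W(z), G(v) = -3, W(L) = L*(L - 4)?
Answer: -5053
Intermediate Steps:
W(L) = L*(-4 + L)
k(z) = z³*(-4 + z) (k(z) = (z*z)*(z*(-4 + z)) = z²*(z*(-4 + z)) = z³*(-4 + z))
(k(-2) + G(-5))² - 1*7078 = ((-2)³*(-4 - 2) - 3)² - 1*7078 = (-8*(-6) - 3)² - 7078 = (48 - 3)² - 7078 = 45² - 7078 = 2025 - 7078 = -5053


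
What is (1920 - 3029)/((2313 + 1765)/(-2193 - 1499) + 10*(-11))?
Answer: 2047214/205099 ≈ 9.9816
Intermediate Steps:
(1920 - 3029)/((2313 + 1765)/(-2193 - 1499) + 10*(-11)) = -1109/(4078/(-3692) - 110) = -1109/(4078*(-1/3692) - 110) = -1109/(-2039/1846 - 110) = -1109/(-205099/1846) = -1109*(-1846/205099) = 2047214/205099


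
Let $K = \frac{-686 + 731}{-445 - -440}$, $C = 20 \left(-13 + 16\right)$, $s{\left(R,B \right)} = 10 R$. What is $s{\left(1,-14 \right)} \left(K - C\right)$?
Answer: $-690$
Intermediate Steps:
$C = 60$ ($C = 20 \cdot 3 = 60$)
$K = -9$ ($K = \frac{45}{-445 + 440} = \frac{45}{-5} = 45 \left(- \frac{1}{5}\right) = -9$)
$s{\left(1,-14 \right)} \left(K - C\right) = 10 \cdot 1 \left(-9 - 60\right) = 10 \left(-9 - 60\right) = 10 \left(-69\right) = -690$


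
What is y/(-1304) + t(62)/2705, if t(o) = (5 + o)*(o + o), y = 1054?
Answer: 3991281/1763660 ≈ 2.2631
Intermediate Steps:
t(o) = 2*o*(5 + o) (t(o) = (5 + o)*(2*o) = 2*o*(5 + o))
y/(-1304) + t(62)/2705 = 1054/(-1304) + (2*62*(5 + 62))/2705 = 1054*(-1/1304) + (2*62*67)*(1/2705) = -527/652 + 8308*(1/2705) = -527/652 + 8308/2705 = 3991281/1763660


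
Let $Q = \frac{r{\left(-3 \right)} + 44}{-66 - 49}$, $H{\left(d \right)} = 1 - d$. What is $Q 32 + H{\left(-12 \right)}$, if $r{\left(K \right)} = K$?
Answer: $\frac{183}{115} \approx 1.5913$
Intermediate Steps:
$Q = - \frac{41}{115}$ ($Q = \frac{-3 + 44}{-66 - 49} = \frac{41}{-115} = 41 \left(- \frac{1}{115}\right) = - \frac{41}{115} \approx -0.35652$)
$Q 32 + H{\left(-12 \right)} = \left(- \frac{41}{115}\right) 32 + \left(1 - -12\right) = - \frac{1312}{115} + \left(1 + 12\right) = - \frac{1312}{115} + 13 = \frac{183}{115}$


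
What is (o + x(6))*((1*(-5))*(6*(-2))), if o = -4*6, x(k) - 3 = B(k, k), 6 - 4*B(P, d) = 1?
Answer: -1185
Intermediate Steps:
B(P, d) = 5/4 (B(P, d) = 3/2 - ¼*1 = 3/2 - ¼ = 5/4)
x(k) = 17/4 (x(k) = 3 + 5/4 = 17/4)
o = -24
(o + x(6))*((1*(-5))*(6*(-2))) = (-24 + 17/4)*((1*(-5))*(6*(-2))) = -(-395)*(-12)/4 = -79/4*60 = -1185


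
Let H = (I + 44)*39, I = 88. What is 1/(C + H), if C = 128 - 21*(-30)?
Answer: 1/5906 ≈ 0.00016932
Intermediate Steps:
C = 758 (C = 128 + 630 = 758)
H = 5148 (H = (88 + 44)*39 = 132*39 = 5148)
1/(C + H) = 1/(758 + 5148) = 1/5906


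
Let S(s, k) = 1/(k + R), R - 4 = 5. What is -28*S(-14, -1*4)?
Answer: -28/5 ≈ -5.6000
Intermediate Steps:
R = 9 (R = 4 + 5 = 9)
S(s, k) = 1/(9 + k) (S(s, k) = 1/(k + 9) = 1/(9 + k))
-28*S(-14, -1*4) = -28/(9 - 1*4) = -28/(9 - 4) = -28/5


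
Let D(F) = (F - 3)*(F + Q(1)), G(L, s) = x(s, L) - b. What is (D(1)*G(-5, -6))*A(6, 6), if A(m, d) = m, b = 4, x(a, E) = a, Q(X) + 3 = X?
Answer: -120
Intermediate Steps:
Q(X) = -3 + X
G(L, s) = -4 + s (G(L, s) = s - 1*4 = s - 4 = -4 + s)
D(F) = (-3 + F)*(-2 + F) (D(F) = (F - 3)*(F + (-3 + 1)) = (-3 + F)*(F - 2) = (-3 + F)*(-2 + F))
(D(1)*G(-5, -6))*A(6, 6) = ((6 + 1² - 5*1)*(-4 - 6))*6 = ((6 + 1 - 5)*(-10))*6 = (2*(-10))*6 = -20*6 = -120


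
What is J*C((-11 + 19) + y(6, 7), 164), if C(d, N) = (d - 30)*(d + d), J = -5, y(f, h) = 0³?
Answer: 1760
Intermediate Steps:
y(f, h) = 0
C(d, N) = 2*d*(-30 + d) (C(d, N) = (-30 + d)*(2*d) = 2*d*(-30 + d))
J*C((-11 + 19) + y(6, 7), 164) = -10*((-11 + 19) + 0)*(-30 + ((-11 + 19) + 0)) = -10*(8 + 0)*(-30 + (8 + 0)) = -10*8*(-30 + 8) = -10*8*(-22) = -5*(-352) = 1760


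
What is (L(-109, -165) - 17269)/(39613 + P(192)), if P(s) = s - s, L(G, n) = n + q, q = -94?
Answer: -2504/5659 ≈ -0.44248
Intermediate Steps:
L(G, n) = -94 + n (L(G, n) = n - 94 = -94 + n)
P(s) = 0
(L(-109, -165) - 17269)/(39613 + P(192)) = ((-94 - 165) - 17269)/(39613 + 0) = (-259 - 17269)/39613 = -17528*1/39613 = -2504/5659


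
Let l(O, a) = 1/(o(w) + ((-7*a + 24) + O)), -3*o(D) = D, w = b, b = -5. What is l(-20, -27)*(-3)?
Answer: -9/584 ≈ -0.015411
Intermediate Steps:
w = -5
o(D) = -D/3
l(O, a) = 1/(77/3 + O - 7*a) (l(O, a) = 1/(-⅓*(-5) + ((-7*a + 24) + O)) = 1/(5/3 + ((24 - 7*a) + O)) = 1/(5/3 + (24 + O - 7*a)) = 1/(77/3 + O - 7*a))
l(-20, -27)*(-3) = (3/(77 - 21*(-27) + 3*(-20)))*(-3) = (3/(77 + 567 - 60))*(-3) = (3/584)*(-3) = -9/584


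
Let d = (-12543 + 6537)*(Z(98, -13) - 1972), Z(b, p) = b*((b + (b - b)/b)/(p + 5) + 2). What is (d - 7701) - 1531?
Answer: 17867627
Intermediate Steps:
Z(b, p) = b*(2 + b/(5 + p)) (Z(b, p) = b*((b + 0/b)/(5 + p) + 2) = b*((b + 0)/(5 + p) + 2) = b*(b/(5 + p) + 2) = b*(2 + b/(5 + p)))
d = 17876859 (d = (-12543 + 6537)*(98*(10 + 98 + 2*(-13))/(5 - 13) - 1972) = -6006*(98*(10 + 98 - 26)/(-8) - 1972) = -6006*(98*(-⅛)*82 - 1972) = -6006*(-2009/2 - 1972) = -6006*(-5953/2) = 17876859)
(d - 7701) - 1531 = (17876859 - 7701) - 1531 = 17869158 - 1531 = 17867627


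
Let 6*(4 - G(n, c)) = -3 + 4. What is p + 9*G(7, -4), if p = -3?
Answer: 63/2 ≈ 31.500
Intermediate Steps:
G(n, c) = 23/6 (G(n, c) = 4 - (-3 + 4)/6 = 4 - ⅙*1 = 4 - ⅙ = 23/6)
p + 9*G(7, -4) = -3 + 9*(23/6) = -3 + 69/2 = 63/2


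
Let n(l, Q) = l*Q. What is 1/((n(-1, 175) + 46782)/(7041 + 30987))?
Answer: 38028/46607 ≈ 0.81593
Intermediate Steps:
n(l, Q) = Q*l
1/((n(-1, 175) + 46782)/(7041 + 30987)) = 1/((175*(-1) + 46782)/(7041 + 30987)) = 1/((-175 + 46782)/38028) = 1/(46607*(1/38028)) = 1/(46607/38028) = 38028/46607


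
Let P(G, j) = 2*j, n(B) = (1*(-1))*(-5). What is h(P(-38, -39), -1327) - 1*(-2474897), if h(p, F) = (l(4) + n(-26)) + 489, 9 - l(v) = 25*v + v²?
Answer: 2475284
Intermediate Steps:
n(B) = 5 (n(B) = -1*(-5) = 5)
l(v) = 9 - v² - 25*v (l(v) = 9 - (25*v + v²) = 9 - (v² + 25*v) = 9 + (-v² - 25*v) = 9 - v² - 25*v)
h(p, F) = 387 (h(p, F) = ((9 - 1*4² - 25*4) + 5) + 489 = ((9 - 1*16 - 100) + 5) + 489 = ((9 - 16 - 100) + 5) + 489 = (-107 + 5) + 489 = -102 + 489 = 387)
h(P(-38, -39), -1327) - 1*(-2474897) = 387 - 1*(-2474897) = 387 + 2474897 = 2475284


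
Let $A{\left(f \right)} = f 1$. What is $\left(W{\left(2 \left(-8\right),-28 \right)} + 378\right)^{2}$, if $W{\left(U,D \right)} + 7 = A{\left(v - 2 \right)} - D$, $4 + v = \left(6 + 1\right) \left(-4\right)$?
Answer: $133225$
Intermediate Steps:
$v = -32$ ($v = -4 + \left(6 + 1\right) \left(-4\right) = -4 + 7 \left(-4\right) = -4 - 28 = -32$)
$A{\left(f \right)} = f$
$W{\left(U,D \right)} = -41 - D$ ($W{\left(U,D \right)} = -7 - \left(34 + D\right) = -41 - D$)
$\left(W{\left(2 \left(-8\right),-28 \right)} + 378\right)^{2} = \left(\left(-41 - -28\right) + 378\right)^{2} = \left(\left(-41 + 28\right) + 378\right)^{2} = \left(-13 + 378\right)^{2} = 365^{2} = 133225$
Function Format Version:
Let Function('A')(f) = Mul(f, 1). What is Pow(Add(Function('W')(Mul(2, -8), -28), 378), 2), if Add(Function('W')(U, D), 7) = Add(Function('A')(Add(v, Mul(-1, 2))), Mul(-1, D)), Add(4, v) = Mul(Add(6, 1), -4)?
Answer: 133225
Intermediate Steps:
v = -32 (v = Add(-4, Mul(Add(6, 1), -4)) = Add(-4, Mul(7, -4)) = Add(-4, -28) = -32)
Function('A')(f) = f
Function('W')(U, D) = Add(-41, Mul(-1, D)) (Function('W')(U, D) = Add(-7, Add(Add(-32, Mul(-1, 2)), Mul(-1, D))) = Add(-7, Add(Add(-32, -2), Mul(-1, D))) = Add(-7, Add(-34, Mul(-1, D))) = Add(-41, Mul(-1, D)))
Pow(Add(Function('W')(Mul(2, -8), -28), 378), 2) = Pow(Add(Add(-41, Mul(-1, -28)), 378), 2) = Pow(Add(Add(-41, 28), 378), 2) = Pow(Add(-13, 378), 2) = Pow(365, 2) = 133225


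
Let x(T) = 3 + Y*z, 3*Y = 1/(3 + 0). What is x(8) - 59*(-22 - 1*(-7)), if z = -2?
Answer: 7990/9 ≈ 887.78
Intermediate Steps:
Y = 1/9 (Y = 1/(3*(3 + 0)) = (1/3)/3 = (1/3)*(1/3) = 1/9 ≈ 0.11111)
x(T) = 25/9 (x(T) = 3 + (1/9)*(-2) = 3 - 2/9 = 25/9)
x(8) - 59*(-22 - 1*(-7)) = 25/9 - 59*(-22 - 1*(-7)) = 25/9 - 59*(-22 + 7) = 25/9 - 59*(-15) = 25/9 + 885 = 7990/9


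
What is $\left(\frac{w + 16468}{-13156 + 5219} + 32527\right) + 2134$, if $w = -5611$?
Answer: $\frac{275093500}{7937} \approx 34660.0$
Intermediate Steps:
$\left(\frac{w + 16468}{-13156 + 5219} + 32527\right) + 2134 = \left(\frac{-5611 + 16468}{-13156 + 5219} + 32527\right) + 2134 = \left(\frac{10857}{-7937} + 32527\right) + 2134 = \left(10857 \left(- \frac{1}{7937}\right) + 32527\right) + 2134 = \left(- \frac{10857}{7937} + 32527\right) + 2134 = \frac{258155942}{7937} + 2134 = \frac{275093500}{7937}$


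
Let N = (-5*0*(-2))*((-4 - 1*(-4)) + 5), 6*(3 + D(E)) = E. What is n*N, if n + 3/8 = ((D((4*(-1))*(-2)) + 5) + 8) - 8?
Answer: 0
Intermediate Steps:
D(E) = -3 + E/6
N = 0 (N = (0*(-2))*((-4 + 4) + 5) = 0*(0 + 5) = 0*5 = 0)
n = 71/24 (n = -3/8 + ((((-3 + ((4*(-1))*(-2))/6) + 5) + 8) - 8) = -3/8 + ((((-3 + (-4*(-2))/6) + 5) + 8) - 8) = -3/8 + ((((-3 + (⅙)*8) + 5) + 8) - 8) = -3/8 + ((((-3 + 4/3) + 5) + 8) - 8) = -3/8 + (((-5/3 + 5) + 8) - 8) = -3/8 + ((10/3 + 8) - 8) = -3/8 + (34/3 - 8) = -3/8 + 10/3 = 71/24 ≈ 2.9583)
n*N = (71/24)*0 = 0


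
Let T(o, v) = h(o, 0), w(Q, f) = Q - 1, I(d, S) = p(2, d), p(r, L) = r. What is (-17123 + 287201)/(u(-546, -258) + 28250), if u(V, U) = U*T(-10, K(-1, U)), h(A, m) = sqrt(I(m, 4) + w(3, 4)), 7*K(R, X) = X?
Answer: 135039/13867 ≈ 9.7382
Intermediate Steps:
I(d, S) = 2
w(Q, f) = -1 + Q
K(R, X) = X/7
h(A, m) = 2 (h(A, m) = sqrt(2 + (-1 + 3)) = sqrt(2 + 2) = sqrt(4) = 2)
T(o, v) = 2
u(V, U) = 2*U (u(V, U) = U*2 = 2*U)
(-17123 + 287201)/(u(-546, -258) + 28250) = (-17123 + 287201)/(2*(-258) + 28250) = 270078/(-516 + 28250) = 270078/27734 = 270078*(1/27734) = 135039/13867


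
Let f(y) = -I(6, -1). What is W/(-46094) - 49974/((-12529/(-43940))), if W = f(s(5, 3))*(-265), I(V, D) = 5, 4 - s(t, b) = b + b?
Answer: -101215874971565/577511726 ≈ -1.7526e+5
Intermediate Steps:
s(t, b) = 4 - 2*b (s(t, b) = 4 - (b + b) = 4 - 2*b)
f(y) = -5 (f(y) = -1*5 = -5)
W = 1325 (W = -5*(-265) = 1325)
W/(-46094) - 49974/((-12529/(-43940))) = 1325/(-46094) - 49974/((-12529/(-43940))) = 1325*(-1/46094) - 49974/((-12529*(-1/43940))) = -1325/46094 - 49974/12529/43940 = -1325/46094 - 49974*43940/12529 = -1325/46094 - 2195857560/12529 = -101215874971565/577511726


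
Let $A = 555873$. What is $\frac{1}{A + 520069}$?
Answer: $\frac{1}{1075942} \approx 9.2942 \cdot 10^{-7}$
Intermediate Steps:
$\frac{1}{A + 520069} = \frac{1}{555873 + 520069} = \frac{1}{1075942}$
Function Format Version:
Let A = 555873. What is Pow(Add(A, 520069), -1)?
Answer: Rational(1, 1075942) ≈ 9.2942e-7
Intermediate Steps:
Pow(Add(A, 520069), -1) = Pow(Add(555873, 520069), -1) = Pow(1075942, -1) = Rational(1, 1075942)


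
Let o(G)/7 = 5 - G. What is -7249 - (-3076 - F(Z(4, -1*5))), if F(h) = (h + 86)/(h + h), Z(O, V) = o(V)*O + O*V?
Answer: -1084807/260 ≈ -4172.3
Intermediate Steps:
o(G) = 35 - 7*G (o(G) = 7*(5 - G) = 35 - 7*G)
Z(O, V) = O*V + O*(35 - 7*V) (Z(O, V) = (35 - 7*V)*O + O*V = O*(35 - 7*V) + O*V = O*V + O*(35 - 7*V))
F(h) = (86 + h)/(2*h) (F(h) = (86 + h)/((2*h)) = (86 + h)*(1/(2*h)) = (86 + h)/(2*h))
-7249 - (-3076 - F(Z(4, -1*5))) = -7249 - (-3076 - (86 + 4*(35 - (-6)*5))/(2*(4*(35 - (-6)*5)))) = -7249 - (-3076 - (86 + 4*(35 - 6*(-5)))/(2*(4*(35 - 6*(-5))))) = -7249 - (-3076 - (86 + 4*(35 + 30))/(2*(4*(35 + 30)))) = -7249 - (-3076 - (86 + 4*65)/(2*(4*65))) = -7249 - (-3076 - (86 + 260)/(2*260)) = -7249 - (-3076 - 346/(2*260)) = -7249 - (-3076 - 1*173/260) = -7249 - (-3076 - 173/260) = -7249 - 1*(-799933/260) = -7249 + 799933/260 = -1084807/260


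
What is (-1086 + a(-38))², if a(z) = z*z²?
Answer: 3131297764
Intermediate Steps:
a(z) = z³
(-1086 + a(-38))² = (-1086 + (-38)³)² = (-1086 - 54872)² = (-55958)² = 3131297764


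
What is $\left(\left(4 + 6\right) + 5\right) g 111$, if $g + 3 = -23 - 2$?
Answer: $-46620$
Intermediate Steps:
$g = -28$ ($g = -3 - 25 = -28$)
$\left(\left(4 + 6\right) + 5\right) g 111 = \left(\left(4 + 6\right) + 5\right) \left(\left(-28\right) 111\right) = \left(10 + 5\right) \left(-3108\right) = 15 \left(-3108\right) = -46620$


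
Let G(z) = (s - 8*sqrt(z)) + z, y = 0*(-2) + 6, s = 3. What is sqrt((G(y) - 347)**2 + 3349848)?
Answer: 2*sqrt(866119 + 1352*sqrt(6)) ≈ 1864.9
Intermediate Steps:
y = 6 (y = 0 + 6 = 6)
G(z) = 3 + z - 8*sqrt(z) (G(z) = (3 - 8*sqrt(z)) + z = 3 + z - 8*sqrt(z))
sqrt((G(y) - 347)**2 + 3349848) = sqrt(((3 + 6 - 8*sqrt(6)) - 347)**2 + 3349848) = sqrt(((9 - 8*sqrt(6)) - 347)**2 + 3349848) = sqrt((-338 - 8*sqrt(6))**2 + 3349848) = sqrt(3349848 + (-338 - 8*sqrt(6))**2)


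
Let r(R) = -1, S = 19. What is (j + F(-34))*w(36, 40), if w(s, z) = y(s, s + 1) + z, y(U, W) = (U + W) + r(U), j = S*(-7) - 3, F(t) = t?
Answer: -19040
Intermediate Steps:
j = -136 (j = 19*(-7) - 3 = -133 - 3 = -136)
y(U, W) = -1 + U + W (y(U, W) = (U + W) - 1 = -1 + U + W)
w(s, z) = z + 2*s (w(s, z) = (-1 + s + (s + 1)) + z = (-1 + s + (1 + s)) + z = 2*s + z = z + 2*s)
(j + F(-34))*w(36, 40) = (-136 - 34)*(40 + 2*36) = -170*(40 + 72) = -170*112 = -19040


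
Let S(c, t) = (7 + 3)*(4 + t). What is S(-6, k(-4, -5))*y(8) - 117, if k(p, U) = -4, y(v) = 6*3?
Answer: -117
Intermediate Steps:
y(v) = 18
S(c, t) = 40 + 10*t (S(c, t) = 10*(4 + t) = 40 + 10*t)
S(-6, k(-4, -5))*y(8) - 117 = (40 + 10*(-4))*18 - 117 = (40 - 40)*18 - 117 = 0*18 - 117 = 0 - 117 = -117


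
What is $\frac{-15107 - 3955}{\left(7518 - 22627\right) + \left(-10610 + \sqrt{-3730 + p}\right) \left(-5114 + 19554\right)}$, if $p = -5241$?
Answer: $\frac{2920746528558}{23479314285778681} + \frac{275255280 i \sqrt{8971}}{23479314285778681} \approx 0.0001244 + 1.1104 \cdot 10^{-6} i$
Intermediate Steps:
$\frac{-15107 - 3955}{\left(7518 - 22627\right) + \left(-10610 + \sqrt{-3730 + p}\right) \left(-5114 + 19554\right)} = \frac{-15107 - 3955}{\left(7518 - 22627\right) + \left(-10610 + \sqrt{-3730 - 5241}\right) \left(-5114 + 19554\right)} = - \frac{19062}{\left(7518 - 22627\right) + \left(-10610 + \sqrt{-8971}\right) 14440} = - \frac{19062}{-15109 + \left(-10610 + i \sqrt{8971}\right) 14440} = - \frac{19062}{-15109 - \left(153208400 - 14440 i \sqrt{8971}\right)} = - \frac{19062}{-153223509 + 14440 i \sqrt{8971}}$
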